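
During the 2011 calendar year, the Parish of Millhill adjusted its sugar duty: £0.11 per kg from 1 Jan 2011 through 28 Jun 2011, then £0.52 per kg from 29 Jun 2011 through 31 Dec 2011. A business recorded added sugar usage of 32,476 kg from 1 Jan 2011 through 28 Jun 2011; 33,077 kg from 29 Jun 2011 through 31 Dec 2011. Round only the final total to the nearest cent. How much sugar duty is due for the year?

1 Jan – 28 Jun 2011: 32,476 kg at £0.11/kg → £3,572.36
29 Jun – 31 Dec 2011: 33,077 kg at £0.52/kg → £17,200.04

£20,772.40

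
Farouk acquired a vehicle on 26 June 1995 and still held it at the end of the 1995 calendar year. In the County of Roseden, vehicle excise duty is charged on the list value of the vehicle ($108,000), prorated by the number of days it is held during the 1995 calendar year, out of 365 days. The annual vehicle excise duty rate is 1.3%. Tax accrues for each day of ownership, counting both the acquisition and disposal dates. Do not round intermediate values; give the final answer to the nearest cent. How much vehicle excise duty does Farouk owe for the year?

$727.00

Days held (26 June – 31 December 1995): 189 out of 365
Tax = $108,000 × 1.3% × 189/365 = $727.0027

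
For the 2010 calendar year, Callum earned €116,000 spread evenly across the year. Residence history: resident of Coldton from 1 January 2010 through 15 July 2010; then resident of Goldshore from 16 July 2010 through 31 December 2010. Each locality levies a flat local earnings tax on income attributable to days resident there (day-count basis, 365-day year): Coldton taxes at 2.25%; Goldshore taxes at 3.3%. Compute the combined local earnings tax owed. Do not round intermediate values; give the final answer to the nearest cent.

Coldton, 1 January – 15 July 2010: 196 days → €116,000 × 2.25% × 196/365 = €1,401.5342
Goldshore, 16 July – 31 December 2010: 169 days → €116,000 × 3.3% × 169/365 = €1,772.4164
Total = €3,173.9507

€3,173.95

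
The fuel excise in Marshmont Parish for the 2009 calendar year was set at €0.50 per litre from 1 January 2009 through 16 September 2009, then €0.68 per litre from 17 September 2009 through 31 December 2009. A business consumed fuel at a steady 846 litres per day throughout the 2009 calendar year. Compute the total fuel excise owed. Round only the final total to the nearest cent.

€170,536.68

1 January – 16 September 2009: 259 days × 846 litres/day = 219,114 litres at €0.50/litre → €109,557.00
17 September – 31 December 2009: 106 days × 846 litres/day = 89,676 litres at €0.68/litre → €60,979.68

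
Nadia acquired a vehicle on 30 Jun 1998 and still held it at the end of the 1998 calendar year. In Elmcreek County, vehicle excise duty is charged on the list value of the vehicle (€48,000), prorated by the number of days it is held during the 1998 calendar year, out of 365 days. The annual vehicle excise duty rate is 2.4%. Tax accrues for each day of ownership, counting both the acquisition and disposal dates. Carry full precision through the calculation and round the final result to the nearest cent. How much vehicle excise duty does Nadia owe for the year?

Days held (30 Jun – 31 Dec 1998): 185 out of 365
Tax = €48,000 × 2.4% × 185/365 = €583.8904

€583.89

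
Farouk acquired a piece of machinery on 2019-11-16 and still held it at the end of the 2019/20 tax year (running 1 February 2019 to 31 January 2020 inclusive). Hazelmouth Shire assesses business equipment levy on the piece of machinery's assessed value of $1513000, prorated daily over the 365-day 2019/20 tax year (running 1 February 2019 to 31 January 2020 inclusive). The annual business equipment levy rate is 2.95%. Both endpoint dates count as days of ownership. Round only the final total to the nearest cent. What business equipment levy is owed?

$9415.83

Days held (2019-11-16 to 2020-01-31): 77 out of 365
Tax = $1513000 × 2.95% × 77/365 = $9415.8342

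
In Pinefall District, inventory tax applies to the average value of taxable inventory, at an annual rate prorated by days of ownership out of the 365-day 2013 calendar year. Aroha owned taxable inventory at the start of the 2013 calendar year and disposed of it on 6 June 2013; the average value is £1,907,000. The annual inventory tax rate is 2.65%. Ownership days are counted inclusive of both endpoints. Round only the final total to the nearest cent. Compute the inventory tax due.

Days held (1 January – 6 June 2013): 157 out of 365
Tax = £1,907,000 × 2.65% × 157/365 = £21,737.1877

£21,737.19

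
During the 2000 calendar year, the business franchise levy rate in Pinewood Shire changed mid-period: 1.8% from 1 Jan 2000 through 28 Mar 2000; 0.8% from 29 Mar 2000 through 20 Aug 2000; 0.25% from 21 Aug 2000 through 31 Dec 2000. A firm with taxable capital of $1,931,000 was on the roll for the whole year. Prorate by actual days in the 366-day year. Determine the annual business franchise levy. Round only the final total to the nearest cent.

1 Jan – 28 Mar 2000: 88 days at 1.8% → $1,931,000 × 1.8% × 88/366 = $8,357.1148
29 Mar – 20 Aug 2000: 145 days at 0.8% → $1,931,000 × 0.8% × 145/366 = $6,120.1093
21 Aug – 31 Dec 2000: 133 days at 0.25% → $1,931,000 × 0.25% × 133/366 = $1,754.2555
Total = $16,231.4795

$16,231.48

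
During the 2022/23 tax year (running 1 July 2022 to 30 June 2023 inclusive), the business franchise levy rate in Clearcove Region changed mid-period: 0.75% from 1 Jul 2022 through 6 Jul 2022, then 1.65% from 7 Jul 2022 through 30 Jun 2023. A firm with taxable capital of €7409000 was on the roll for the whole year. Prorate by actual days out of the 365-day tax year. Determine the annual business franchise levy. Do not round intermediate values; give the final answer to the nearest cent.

€121152.37

1 Jul – 6 Jul 2022: 6 days at 0.75% → €7409000 × 0.75% × 6/365 = €913.4384
7 Jul 2022 – 30 Jun 2023: 359 days at 1.65% → €7409000 × 1.65% × 359/365 = €120238.9356
Total = €121152.3740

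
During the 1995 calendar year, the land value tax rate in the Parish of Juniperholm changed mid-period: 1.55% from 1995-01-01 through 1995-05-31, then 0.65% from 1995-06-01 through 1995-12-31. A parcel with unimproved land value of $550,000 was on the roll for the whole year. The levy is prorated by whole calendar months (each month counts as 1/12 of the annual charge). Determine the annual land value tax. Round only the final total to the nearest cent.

$5,637.50

1995-01-01 to 1995-05-31: 5 months at 1.55% → $550,000 × 1.55% × 5/12 = $3,552.0833
1995-06-01 to 1995-12-31: 7 months at 0.65% → $550,000 × 0.65% × 7/12 = $2,085.4167
Total = $5,637.5000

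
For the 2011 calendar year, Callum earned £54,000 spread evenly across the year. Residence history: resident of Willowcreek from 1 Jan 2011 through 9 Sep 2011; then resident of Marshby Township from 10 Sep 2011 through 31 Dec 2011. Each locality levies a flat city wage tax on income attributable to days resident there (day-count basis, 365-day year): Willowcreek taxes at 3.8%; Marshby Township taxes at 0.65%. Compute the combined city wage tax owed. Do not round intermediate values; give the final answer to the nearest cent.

£1,525.39

Willowcreek, 1 Jan – 9 Sep 2011: 252 days → £54,000 × 3.8% × 252/365 = £1,416.7233
Marshby Township, 10 Sep – 31 Dec 2011: 113 days → £54,000 × 0.65% × 113/365 = £108.6658
Total = £1,525.3890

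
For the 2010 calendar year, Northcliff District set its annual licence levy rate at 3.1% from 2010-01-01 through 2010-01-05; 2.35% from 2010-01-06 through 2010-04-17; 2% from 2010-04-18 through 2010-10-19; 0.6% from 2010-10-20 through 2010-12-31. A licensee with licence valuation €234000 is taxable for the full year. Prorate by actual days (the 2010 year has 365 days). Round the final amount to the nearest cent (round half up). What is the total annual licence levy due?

€4288.93

2010-01-01 to 2010-01-05: 5 days at 3.1% → €234000 × 3.1% × 5/365 = €99.3699
2010-01-06 to 2010-04-17: 102 days at 2.35% → €234000 × 2.35% × 102/365 = €1536.7068
2010-04-18 to 2010-10-19: 185 days at 2% → €234000 × 2% × 185/365 = €2372.0548
2010-10-20 to 2010-12-31: 73 days at 0.6% → €234000 × 0.6% × 73/365 = €280.8000
Total = €4288.9315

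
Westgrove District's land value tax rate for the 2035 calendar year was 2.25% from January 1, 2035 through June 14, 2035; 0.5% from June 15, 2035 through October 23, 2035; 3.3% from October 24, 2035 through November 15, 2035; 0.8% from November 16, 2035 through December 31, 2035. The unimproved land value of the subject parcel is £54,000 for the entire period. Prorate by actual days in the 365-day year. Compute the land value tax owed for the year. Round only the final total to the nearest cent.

£812.88

January 1 – June 14, 2035: 165 days at 2.25% → £54,000 × 2.25% × 165/365 = £549.2466
June 15 – October 23, 2035: 131 days at 0.5% → £54,000 × 0.5% × 131/365 = £96.9041
October 24 – November 15, 2035: 23 days at 3.3% → £54,000 × 3.3% × 23/365 = £112.2904
November 16 – December 31, 2035: 46 days at 0.8% → £54,000 × 0.8% × 46/365 = £54.4438
Total = £812.8849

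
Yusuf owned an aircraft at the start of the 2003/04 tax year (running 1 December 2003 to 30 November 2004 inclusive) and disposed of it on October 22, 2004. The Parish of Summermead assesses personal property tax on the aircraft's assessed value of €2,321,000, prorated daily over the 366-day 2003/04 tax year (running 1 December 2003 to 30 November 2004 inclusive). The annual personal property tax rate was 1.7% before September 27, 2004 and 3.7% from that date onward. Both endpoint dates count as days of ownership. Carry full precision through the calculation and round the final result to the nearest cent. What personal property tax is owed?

December 1, 2003 – September 26, 2004: 301 days at 1.7% → €2,321,000 × 1.7% × 301/366 = €32,449.6093
September 27 – October 22, 2004: 26 days at 3.7% → €2,321,000 × 3.7% × 26/366 = €6,100.5519
Total = €38,550.1612

€38,550.16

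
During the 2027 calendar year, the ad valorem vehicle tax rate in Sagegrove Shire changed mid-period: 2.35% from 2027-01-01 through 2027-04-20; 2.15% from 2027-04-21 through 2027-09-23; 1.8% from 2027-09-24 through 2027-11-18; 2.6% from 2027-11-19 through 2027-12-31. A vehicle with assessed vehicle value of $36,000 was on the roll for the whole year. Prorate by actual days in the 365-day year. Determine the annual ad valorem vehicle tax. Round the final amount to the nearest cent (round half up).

2027-01-01 to 2027-04-20: 110 days at 2.35% → $36,000 × 2.35% × 110/365 = $254.9589
2027-04-21 to 2027-09-23: 156 days at 2.15% → $36,000 × 2.15% × 156/365 = $330.8055
2027-09-24 to 2027-11-18: 56 days at 1.8% → $36,000 × 1.8% × 56/365 = $99.4192
2027-11-19 to 2027-12-31: 43 days at 2.6% → $36,000 × 2.6% × 43/365 = $110.2685
Total = $795.4521

$795.45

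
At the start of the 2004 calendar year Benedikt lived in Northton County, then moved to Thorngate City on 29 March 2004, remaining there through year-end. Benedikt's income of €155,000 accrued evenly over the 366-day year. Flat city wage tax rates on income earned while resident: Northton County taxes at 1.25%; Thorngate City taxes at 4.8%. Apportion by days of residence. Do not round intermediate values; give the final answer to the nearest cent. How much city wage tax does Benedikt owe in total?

€6,116.99

Northton County, 1 January – 28 March 2004: 88 days → €155,000 × 1.25% × 88/366 = €465.8470
Thorngate City, 29 March – 31 December 2004: 278 days → €155,000 × 4.8% × 278/366 = €5,651.1475
Total = €6,116.9945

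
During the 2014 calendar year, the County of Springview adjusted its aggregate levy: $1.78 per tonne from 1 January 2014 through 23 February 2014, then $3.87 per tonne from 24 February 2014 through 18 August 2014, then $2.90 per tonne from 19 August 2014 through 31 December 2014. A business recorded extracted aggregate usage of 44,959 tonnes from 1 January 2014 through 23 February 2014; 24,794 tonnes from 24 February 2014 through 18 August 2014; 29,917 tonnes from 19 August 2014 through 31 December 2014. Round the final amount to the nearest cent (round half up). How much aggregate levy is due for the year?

$262739.10

1 January – 23 February 2014: 44,959 tonnes at $1.78/tonne → $80027.02
24 February – 18 August 2014: 24,794 tonnes at $3.87/tonne → $95952.78
19 August – 31 December 2014: 29,917 tonnes at $2.90/tonne → $86759.30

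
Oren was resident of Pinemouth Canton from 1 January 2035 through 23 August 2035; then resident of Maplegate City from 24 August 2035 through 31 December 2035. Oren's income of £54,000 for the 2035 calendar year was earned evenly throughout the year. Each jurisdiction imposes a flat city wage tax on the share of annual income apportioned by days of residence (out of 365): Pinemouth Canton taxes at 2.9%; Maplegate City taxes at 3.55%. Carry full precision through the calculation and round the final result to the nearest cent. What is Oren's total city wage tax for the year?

Pinemouth Canton, 1 January – 23 August 2035: 235 days → £54,000 × 2.9% × 235/365 = £1,008.2466
Maplegate City, 24 August – 31 December 2035: 130 days → £54,000 × 3.55% × 130/365 = £682.7671
Total = £1,691.0137

£1,691.01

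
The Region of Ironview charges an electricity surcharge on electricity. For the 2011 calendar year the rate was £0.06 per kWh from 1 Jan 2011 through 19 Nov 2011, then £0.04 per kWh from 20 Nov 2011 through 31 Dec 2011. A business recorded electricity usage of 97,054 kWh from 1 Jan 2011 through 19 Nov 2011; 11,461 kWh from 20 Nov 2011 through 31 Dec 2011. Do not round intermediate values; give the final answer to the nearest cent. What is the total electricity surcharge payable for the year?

1 Jan – 19 Nov 2011: 97,054 kWh at £0.06/kWh → £5,823.24
20 Nov – 31 Dec 2011: 11,461 kWh at £0.04/kWh → £458.44

£6,281.68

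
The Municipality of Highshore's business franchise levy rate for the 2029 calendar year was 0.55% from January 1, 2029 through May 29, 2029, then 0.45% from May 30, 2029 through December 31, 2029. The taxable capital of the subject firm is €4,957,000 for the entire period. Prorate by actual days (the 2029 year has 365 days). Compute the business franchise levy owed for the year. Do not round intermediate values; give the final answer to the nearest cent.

€24,330.04

January 1 – May 29, 2029: 149 days at 0.55% → €4,957,000 × 0.55% × 149/365 = €11,129.4836
May 30 – December 31, 2029: 216 days at 0.45% → €4,957,000 × 0.45% × 216/365 = €13,200.5589
Total = €24,330.0425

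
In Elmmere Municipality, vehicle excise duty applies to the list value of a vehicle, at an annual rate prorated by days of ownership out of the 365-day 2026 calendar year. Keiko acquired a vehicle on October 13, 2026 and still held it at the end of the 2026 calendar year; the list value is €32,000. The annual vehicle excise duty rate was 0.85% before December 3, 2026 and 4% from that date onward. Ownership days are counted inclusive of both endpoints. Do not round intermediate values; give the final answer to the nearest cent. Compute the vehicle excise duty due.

October 13 – December 2, 2026: 51 days at 0.85% → €32,000 × 0.85% × 51/365 = €38.0055
December 3 – December 31, 2026: 29 days at 4% → €32,000 × 4% × 29/365 = €101.6986
Total = €139.7041

€139.70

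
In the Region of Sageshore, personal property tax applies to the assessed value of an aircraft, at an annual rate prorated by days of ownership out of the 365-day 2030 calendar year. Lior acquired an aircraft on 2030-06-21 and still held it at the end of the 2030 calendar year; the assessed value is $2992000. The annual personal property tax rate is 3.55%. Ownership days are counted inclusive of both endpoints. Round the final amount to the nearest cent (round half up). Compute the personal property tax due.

Days held (2030-06-21 to 2030-12-31): 194 out of 365
Tax = $2992000 × 3.55% × 194/365 = $56454.5315

$56454.53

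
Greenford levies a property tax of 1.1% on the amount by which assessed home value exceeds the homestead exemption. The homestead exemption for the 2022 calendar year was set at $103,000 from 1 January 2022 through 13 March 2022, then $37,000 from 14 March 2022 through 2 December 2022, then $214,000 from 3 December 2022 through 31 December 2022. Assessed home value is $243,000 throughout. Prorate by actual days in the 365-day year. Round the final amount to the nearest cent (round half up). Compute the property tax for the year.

$1,968.10

1 January – 13 March 2022: 72 days, exemption $103,000 → ($243,000 − $103,000) × 1.1% × 72/365 = $303.7808
14 March – 2 December 2022: 264 days, exemption $37,000 → ($243,000 − $37,000) × 1.1% × 264/365 = $1,638.9699
3 December – 31 December 2022: 29 days, exemption $214,000 → ($243,000 − $214,000) × 1.1% × 29/365 = $25.3452
Total = $1,968.0959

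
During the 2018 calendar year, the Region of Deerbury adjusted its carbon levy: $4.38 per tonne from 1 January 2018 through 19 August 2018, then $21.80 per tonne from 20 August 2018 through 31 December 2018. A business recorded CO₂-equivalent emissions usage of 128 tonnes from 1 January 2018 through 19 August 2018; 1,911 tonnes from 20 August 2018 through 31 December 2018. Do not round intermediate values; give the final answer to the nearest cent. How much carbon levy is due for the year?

$42,220.44

1 January – 19 August 2018: 128 tonnes at $4.38/tonne → $560.64
20 August – 31 December 2018: 1,911 tonnes at $21.80/tonne → $41,659.80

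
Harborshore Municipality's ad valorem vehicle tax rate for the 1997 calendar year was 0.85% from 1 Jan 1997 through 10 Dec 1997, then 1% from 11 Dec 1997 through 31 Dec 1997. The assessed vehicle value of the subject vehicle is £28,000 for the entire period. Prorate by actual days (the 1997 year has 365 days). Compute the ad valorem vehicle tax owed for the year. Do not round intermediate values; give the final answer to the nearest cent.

£240.42

1 Jan – 10 Dec 1997: 344 days at 0.85% → £28,000 × 0.85% × 344/365 = £224.3068
11 Dec – 31 Dec 1997: 21 days at 1% → £28,000 × 1% × 21/365 = £16.1096
Total = £240.4164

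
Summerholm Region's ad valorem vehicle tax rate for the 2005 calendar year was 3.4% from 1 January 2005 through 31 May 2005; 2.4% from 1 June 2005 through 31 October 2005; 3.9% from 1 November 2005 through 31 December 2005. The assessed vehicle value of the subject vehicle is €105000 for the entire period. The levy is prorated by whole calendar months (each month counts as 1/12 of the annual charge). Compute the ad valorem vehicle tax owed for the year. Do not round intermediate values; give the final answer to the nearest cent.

€3220.00

1 January – 31 May 2005: 5 months at 3.4% → €105000 × 3.4% × 5/12 = €1487.5000
1 June – 31 October 2005: 5 months at 2.4% → €105000 × 2.4% × 5/12 = €1050.0000
1 November – 31 December 2005: 2 months at 3.9% → €105000 × 3.9% × 2/12 = €682.5000
Total = €3220.0000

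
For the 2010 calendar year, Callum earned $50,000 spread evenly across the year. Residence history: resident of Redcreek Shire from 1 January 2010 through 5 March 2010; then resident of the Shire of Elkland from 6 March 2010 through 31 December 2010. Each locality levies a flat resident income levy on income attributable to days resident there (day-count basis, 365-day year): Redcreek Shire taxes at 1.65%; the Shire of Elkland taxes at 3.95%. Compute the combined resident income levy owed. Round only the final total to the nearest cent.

Redcreek Shire, 1 January – 5 March 2010: 64 days → $50,000 × 1.65% × 64/365 = $144.6575
The Shire of Elkland, 6 March – 31 December 2010: 301 days → $50,000 × 3.95% × 301/365 = $1,628.6986
Total = $1,773.3562

$1,773.36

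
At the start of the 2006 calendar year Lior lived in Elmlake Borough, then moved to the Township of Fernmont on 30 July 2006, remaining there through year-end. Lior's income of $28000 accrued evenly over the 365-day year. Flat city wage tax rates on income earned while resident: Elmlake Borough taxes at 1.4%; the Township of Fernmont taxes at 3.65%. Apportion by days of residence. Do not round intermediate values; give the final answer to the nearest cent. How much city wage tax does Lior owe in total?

Elmlake Borough, 1 January – 29 July 2006: 210 days → $28000 × 1.4% × 210/365 = $225.5342
The Township of Fernmont, 30 July – 31 December 2006: 155 days → $28000 × 3.65% × 155/365 = $434.0000
Total = $659.5342

$659.53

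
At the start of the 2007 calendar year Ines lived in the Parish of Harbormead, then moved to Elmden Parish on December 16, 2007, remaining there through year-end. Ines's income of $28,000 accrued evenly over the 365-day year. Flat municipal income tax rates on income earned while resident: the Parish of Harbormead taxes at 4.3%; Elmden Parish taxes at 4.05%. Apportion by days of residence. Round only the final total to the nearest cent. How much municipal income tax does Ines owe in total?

$1,200.93

The Parish of Harbormead, January 1 – December 15, 2007: 349 days → $28,000 × 4.3% × 349/365 = $1,151.2219
Elmden Parish, December 16 – December 31, 2007: 16 days → $28,000 × 4.05% × 16/365 = $49.7096
Total = $1,200.9315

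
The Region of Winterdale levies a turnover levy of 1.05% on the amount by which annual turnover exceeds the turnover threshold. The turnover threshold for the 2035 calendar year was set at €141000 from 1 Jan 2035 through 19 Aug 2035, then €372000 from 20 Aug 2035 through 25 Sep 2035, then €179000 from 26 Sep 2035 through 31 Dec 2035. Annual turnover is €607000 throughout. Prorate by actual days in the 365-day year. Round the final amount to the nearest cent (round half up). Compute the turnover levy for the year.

1 Jan – 19 Aug 2035: 231 days, exemption €141000 → (€607000 − €141000) × 1.05% × 231/365 = €3096.6658
20 Aug – 25 Sep 2035: 37 days, exemption €372000 → (€607000 − €372000) × 1.05% × 37/365 = €250.1301
26 Sep – 31 Dec 2035: 97 days, exemption €179000 → (€607000 − €179000) × 1.05% × 97/365 = €1194.2959
Total = €4541.0918

€4541.09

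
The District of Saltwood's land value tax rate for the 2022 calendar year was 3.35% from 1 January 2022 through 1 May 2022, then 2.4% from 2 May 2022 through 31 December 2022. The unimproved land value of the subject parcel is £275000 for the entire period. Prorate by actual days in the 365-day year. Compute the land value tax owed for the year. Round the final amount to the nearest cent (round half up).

1 January – 1 May 2022: 121 days at 3.35% → £275000 × 3.35% × 121/365 = £3054.0068
2 May – 31 December 2022: 244 days at 2.4% → £275000 × 2.4% × 244/365 = £4412.0548
Total = £7466.0616

£7466.06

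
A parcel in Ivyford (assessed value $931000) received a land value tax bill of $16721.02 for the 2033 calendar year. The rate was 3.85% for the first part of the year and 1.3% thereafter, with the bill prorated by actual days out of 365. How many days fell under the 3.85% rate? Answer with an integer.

71 days

Let d = days at the first rate; then 365 − d days at the second rate.
$931000 × [3.85%·d + 1.3%·(365−d)] / 365 = $16721.02
Solving gives d = 71, so the new rate took effect on March 13, 2033.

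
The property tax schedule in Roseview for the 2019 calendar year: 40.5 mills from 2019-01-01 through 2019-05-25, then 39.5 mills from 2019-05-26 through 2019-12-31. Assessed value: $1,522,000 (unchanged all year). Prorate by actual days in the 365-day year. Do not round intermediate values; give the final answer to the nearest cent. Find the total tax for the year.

2019-01-01 to 2019-05-25: 145 days at 40.5 mills → $1,522,000 × 4.05% × 145/365 = $24,487.5205
2019-05-26 to 2019-12-31: 220 days at 39.5 mills → $1,522,000 × 3.95% × 220/365 = $36,236.1096
Total = $60,723.6301

$60,723.63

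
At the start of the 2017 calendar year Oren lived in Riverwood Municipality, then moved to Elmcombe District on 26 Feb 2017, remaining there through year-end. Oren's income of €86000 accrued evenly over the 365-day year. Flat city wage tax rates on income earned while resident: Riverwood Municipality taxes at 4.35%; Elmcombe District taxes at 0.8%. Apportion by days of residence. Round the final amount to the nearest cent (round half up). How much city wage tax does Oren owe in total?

Riverwood Municipality, 1 Jan – 25 Feb 2017: 56 days → €86000 × 4.35% × 56/365 = €573.9616
Elmcombe District, 26 Feb – 31 Dec 2017: 309 days → €86000 × 0.8% × 309/365 = €582.4438
Total = €1156.4055

€1156.41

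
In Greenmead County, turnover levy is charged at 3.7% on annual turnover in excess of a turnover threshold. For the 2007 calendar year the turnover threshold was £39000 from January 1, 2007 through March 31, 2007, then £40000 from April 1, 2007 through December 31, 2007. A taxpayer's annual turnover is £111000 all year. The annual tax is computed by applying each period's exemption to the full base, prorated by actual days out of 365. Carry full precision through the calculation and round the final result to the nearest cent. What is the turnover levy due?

January 1 – March 31, 2007: 90 days, exemption £39000 → (£111000 − £39000) × 3.7% × 90/365 = £656.8767
April 1 – December 31, 2007: 275 days, exemption £40000 → (£111000 − £40000) × 3.7% × 275/365 = £1979.2466
Total = £2636.1233

£2636.12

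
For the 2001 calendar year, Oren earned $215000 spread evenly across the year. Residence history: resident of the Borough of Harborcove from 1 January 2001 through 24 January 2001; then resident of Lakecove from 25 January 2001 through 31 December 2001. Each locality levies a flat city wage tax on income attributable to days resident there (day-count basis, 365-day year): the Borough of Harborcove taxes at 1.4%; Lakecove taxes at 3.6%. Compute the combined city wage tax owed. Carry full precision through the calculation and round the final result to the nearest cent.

The Borough of Harborcove, 1 January – 24 January 2001: 24 days → $215000 × 1.4% × 24/365 = $197.9178
Lakecove, 25 January – 31 December 2001: 341 days → $215000 × 3.6% × 341/365 = $7231.0685
Total = $7428.9863

$7428.99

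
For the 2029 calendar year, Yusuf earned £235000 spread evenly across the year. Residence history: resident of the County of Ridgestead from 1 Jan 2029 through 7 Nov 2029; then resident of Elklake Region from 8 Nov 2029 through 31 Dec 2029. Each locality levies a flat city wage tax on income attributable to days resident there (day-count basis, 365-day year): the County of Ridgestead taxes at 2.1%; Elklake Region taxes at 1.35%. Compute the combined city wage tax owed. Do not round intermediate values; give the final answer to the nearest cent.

£4674.25

The County of Ridgestead, 1 Jan – 7 Nov 2029: 311 days → £235000 × 2.1% × 311/365 = £4204.8904
Elklake Region, 8 Nov – 31 Dec 2029: 54 days → £235000 × 1.35% × 54/365 = £469.3562
Total = £4674.2466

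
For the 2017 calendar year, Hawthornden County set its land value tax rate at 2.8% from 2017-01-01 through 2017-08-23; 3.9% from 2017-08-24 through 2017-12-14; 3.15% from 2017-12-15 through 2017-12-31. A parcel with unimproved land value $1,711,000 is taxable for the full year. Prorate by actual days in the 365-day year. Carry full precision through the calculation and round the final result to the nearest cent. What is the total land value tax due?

2017-01-01 to 2017-08-23: 235 days at 2.8% → $1,711,000 × 2.8% × 235/365 = $30,844.8767
2017-08-24 to 2017-12-14: 113 days at 3.9% → $1,711,000 × 3.9% × 113/365 = $20,658.5671
2017-12-15 to 2017-12-31: 17 days at 3.15% → $1,711,000 × 3.15% × 17/365 = $2,510.2479
Total = $54,013.6918

$54,013.69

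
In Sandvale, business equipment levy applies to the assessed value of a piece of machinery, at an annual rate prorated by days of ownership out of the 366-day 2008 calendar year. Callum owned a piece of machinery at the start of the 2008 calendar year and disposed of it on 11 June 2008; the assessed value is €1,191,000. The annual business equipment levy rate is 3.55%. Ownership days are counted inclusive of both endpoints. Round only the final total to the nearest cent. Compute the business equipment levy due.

Days held (1 January – 11 June 2008): 163 out of 366
Tax = €1,191,000 × 3.55% × 163/366 = €18,829.8402

€18,829.84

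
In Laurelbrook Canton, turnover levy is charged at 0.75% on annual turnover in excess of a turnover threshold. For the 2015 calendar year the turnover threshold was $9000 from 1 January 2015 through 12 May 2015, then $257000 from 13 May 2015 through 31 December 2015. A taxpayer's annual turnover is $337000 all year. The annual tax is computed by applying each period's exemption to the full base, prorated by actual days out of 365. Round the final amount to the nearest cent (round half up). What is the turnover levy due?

$1272.66

1 January – 12 May 2015: 132 days, exemption $9000 → ($337000 − $9000) × 0.75% × 132/365 = $889.6438
13 May – 31 December 2015: 233 days, exemption $257000 → ($337000 − $257000) × 0.75% × 233/365 = $383.0137
Total = $1272.6575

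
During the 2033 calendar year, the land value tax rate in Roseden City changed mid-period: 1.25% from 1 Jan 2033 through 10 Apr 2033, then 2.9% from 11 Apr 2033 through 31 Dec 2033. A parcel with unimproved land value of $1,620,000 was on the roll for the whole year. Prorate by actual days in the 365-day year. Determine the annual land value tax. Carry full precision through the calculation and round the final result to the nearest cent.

$39,656.71

1 Jan – 10 Apr 2033: 100 days at 1.25% → $1,620,000 × 1.25% × 100/365 = $5,547.9452
11 Apr – 31 Dec 2033: 265 days at 2.9% → $1,620,000 × 2.9% × 265/365 = $34,108.7671
Total = $39,656.7123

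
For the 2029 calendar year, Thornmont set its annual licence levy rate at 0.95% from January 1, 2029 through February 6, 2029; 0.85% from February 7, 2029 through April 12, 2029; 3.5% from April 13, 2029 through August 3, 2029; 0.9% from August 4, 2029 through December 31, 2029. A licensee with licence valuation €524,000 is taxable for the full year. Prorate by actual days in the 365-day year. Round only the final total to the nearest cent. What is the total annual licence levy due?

€8,913.74

January 1 – February 6, 2029: 37 days at 0.95% → €524,000 × 0.95% × 37/365 = €504.6192
February 7 – April 12, 2029: 65 days at 0.85% → €524,000 × 0.85% × 65/365 = €793.1781
April 13 – August 3, 2029: 113 days at 3.5% → €524,000 × 3.5% × 113/365 = €5,677.8630
August 4 – December 31, 2029: 150 days at 0.9% → €524,000 × 0.9% × 150/365 = €1,938.0822
Total = €8,913.7425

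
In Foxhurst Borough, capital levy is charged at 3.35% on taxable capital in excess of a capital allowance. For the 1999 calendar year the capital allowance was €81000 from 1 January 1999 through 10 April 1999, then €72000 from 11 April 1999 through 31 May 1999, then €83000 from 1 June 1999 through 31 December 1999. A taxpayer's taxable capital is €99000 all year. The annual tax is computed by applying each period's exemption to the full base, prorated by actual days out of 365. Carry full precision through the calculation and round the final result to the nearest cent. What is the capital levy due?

1 January – 10 April 1999: 100 days, exemption €81000 → (€99000 − €81000) × 3.35% × 100/365 = €165.2055
11 April – 31 May 1999: 51 days, exemption €72000 → (€99000 − €72000) × 3.35% × 51/365 = €126.3822
1 June – 31 December 1999: 214 days, exemption €83000 → (€99000 − €83000) × 3.35% × 214/365 = €314.2575
Total = €605.8452

€605.85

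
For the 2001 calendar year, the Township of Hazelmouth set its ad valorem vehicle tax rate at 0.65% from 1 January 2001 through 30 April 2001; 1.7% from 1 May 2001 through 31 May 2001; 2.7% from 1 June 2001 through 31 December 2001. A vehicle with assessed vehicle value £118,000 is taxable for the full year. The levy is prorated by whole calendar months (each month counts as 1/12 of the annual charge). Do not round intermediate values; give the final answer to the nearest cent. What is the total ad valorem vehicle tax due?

1 January – 30 April 2001: 4 months at 0.65% → £118,000 × 0.65% × 4/12 = £255.6667
1 May – 31 May 2001: 1 month at 1.7% → £118,000 × 1.7% × 1/12 = £167.1667
1 June – 31 December 2001: 7 months at 2.7% → £118,000 × 2.7% × 7/12 = £1,858.5000
Total = £2,281.3333

£2,281.33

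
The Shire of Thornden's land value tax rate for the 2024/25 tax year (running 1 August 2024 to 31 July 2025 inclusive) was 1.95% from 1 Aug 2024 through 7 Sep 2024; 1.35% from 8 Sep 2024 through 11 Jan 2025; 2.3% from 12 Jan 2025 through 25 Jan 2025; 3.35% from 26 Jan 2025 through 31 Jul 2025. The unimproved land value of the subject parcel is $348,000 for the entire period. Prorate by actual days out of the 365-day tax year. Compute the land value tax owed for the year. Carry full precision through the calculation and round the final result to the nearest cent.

$8,607.99

1 Aug – 7 Sep 2024: 38 days at 1.95% → $348,000 × 1.95% × 38/365 = $706.4877
8 Sep 2024 – 11 Jan 2025: 126 days at 1.35% → $348,000 × 1.35% × 126/365 = $1,621.7753
12 Jan – 25 Jan 2025: 14 days at 2.3% → $348,000 × 2.3% × 14/365 = $307.0027
26 Jan – 31 Jul 2025: 187 days at 3.35% → $348,000 × 3.35% × 187/365 = $5,972.7288
Total = $8,607.9945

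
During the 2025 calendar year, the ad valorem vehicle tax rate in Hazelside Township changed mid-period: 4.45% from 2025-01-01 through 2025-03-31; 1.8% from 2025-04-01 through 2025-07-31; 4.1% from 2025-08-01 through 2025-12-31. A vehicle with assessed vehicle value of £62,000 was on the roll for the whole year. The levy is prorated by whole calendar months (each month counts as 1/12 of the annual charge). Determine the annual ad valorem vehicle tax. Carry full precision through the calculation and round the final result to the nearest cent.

£2,120.92

2025-01-01 to 2025-03-31: 3 months at 4.45% → £62,000 × 4.45% × 3/12 = £689.7500
2025-04-01 to 2025-07-31: 4 months at 1.8% → £62,000 × 1.8% × 4/12 = £372.0000
2025-08-01 to 2025-12-31: 5 months at 4.1% → £62,000 × 4.1% × 5/12 = £1,059.1667
Total = £2,120.9167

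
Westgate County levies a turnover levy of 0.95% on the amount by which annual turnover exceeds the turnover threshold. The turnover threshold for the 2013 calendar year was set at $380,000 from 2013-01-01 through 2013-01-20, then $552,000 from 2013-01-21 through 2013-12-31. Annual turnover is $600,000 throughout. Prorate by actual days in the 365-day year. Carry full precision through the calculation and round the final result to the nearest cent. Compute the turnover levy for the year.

2013-01-01 to 2013-01-20: 20 days, exemption $380,000 → ($600,000 − $380,000) × 0.95% × 20/365 = $114.5205
2013-01-21 to 2013-12-31: 345 days, exemption $552,000 → ($600,000 − $552,000) × 0.95% × 345/365 = $431.0137
Total = $545.5342

$545.53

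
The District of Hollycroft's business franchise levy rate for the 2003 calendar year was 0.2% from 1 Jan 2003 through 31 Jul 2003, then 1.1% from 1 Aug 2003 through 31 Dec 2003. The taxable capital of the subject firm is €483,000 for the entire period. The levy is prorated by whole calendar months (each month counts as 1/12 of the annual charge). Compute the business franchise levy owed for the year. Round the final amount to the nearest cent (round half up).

1 Jan – 31 Jul 2003: 7 months at 0.2% → €483,000 × 0.2% × 7/12 = €563.5000
1 Aug – 31 Dec 2003: 5 months at 1.1% → €483,000 × 1.1% × 5/12 = €2,213.7500
Total = €2,777.2500

€2,777.25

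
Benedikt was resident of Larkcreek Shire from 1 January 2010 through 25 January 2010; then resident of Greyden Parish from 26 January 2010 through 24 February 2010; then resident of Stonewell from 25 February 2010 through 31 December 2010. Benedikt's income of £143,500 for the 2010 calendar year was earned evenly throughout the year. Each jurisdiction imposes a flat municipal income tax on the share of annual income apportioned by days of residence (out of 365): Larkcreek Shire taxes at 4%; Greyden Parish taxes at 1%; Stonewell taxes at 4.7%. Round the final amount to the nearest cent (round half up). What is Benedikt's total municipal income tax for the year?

£6,239.30

Larkcreek Shire, 1 January – 25 January 2010: 25 days → £143,500 × 4% × 25/365 = £393.1507
Greyden Parish, 26 January – 24 February 2010: 30 days → £143,500 × 1% × 30/365 = £117.9452
Stonewell, 25 February – 31 December 2010: 310 days → £143,500 × 4.7% × 310/365 = £5,728.2055
Total = £6,239.3014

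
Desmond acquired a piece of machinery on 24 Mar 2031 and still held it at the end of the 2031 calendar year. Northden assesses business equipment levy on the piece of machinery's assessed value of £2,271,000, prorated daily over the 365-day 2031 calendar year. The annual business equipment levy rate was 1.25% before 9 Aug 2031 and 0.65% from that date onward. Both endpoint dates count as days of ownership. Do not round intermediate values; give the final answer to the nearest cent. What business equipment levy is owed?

24 Mar – 8 Aug 2031: 138 days at 1.25% → £2,271,000 × 1.25% × 138/365 = £10,732.8082
9 Aug – 31 Dec 2031: 145 days at 0.65% → £2,271,000 × 0.65% × 145/365 = £5,864.1575
Total = £16,596.9658

£16,596.97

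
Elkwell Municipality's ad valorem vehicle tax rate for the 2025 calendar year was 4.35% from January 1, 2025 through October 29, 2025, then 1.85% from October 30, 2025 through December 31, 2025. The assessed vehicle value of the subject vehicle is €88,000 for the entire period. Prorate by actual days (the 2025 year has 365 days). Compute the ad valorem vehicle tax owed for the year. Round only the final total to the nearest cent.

€3,448.27

January 1 – October 29, 2025: 302 days at 4.35% → €88,000 × 4.35% × 302/365 = €3,167.2767
October 30 – December 31, 2025: 63 days at 1.85% → €88,000 × 1.85% × 63/365 = €280.9973
Total = €3,448.2740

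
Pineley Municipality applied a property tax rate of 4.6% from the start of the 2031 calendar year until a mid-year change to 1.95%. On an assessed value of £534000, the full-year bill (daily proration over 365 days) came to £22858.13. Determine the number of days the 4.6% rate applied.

Let d = days at the first rate; then 365 − d days at the second rate.
£534000 × [4.6%·d + 1.95%·(365−d)] / 365 = £22858.13
Solving gives d = 321, so the new rate took effect on November 18, 2031.

321 days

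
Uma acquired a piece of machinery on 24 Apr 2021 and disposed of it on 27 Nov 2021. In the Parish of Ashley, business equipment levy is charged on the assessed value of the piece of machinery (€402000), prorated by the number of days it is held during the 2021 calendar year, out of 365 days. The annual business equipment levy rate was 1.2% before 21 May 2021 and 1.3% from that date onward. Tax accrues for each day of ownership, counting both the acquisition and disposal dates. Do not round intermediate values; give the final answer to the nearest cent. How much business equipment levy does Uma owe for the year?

€3091.55

24 Apr – 20 May 2021: 27 days at 1.2% → €402000 × 1.2% × 27/365 = €356.8438
21 May – 27 Nov 2021: 191 days at 1.3% → €402000 × 1.3% × 191/365 = €2734.7014
Total = €3091.5452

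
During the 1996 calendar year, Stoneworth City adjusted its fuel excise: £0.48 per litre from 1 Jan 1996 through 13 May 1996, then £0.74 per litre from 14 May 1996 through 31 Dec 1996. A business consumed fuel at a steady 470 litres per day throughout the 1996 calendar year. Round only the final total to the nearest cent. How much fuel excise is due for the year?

1 Jan – 13 May 1996: 134 days × 470 litres/day = 62,980 litres at £0.48/litre → £30,230.40
14 May – 31 Dec 1996: 232 days × 470 litres/day = 109,040 litres at £0.74/litre → £80,689.60

£110,920.00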